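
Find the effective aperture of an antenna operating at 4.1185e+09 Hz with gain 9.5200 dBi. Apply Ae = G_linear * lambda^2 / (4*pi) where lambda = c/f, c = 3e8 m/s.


lambda = c / f = 3.0000e+08 / 4.1185e+09 = 0.07284205 m
G_linear = 10^(9.5200/10) = 8.953648
Ae = G_linear * lambda^2 / (4*pi) = 8.953648 * 0.07284205^2 / (4*pi) = 3.781e-03 m^2

3.781e-03 m^2


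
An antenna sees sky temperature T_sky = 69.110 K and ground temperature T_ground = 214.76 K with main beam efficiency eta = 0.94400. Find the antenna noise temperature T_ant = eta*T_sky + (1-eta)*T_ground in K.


T_ant = 0.94400 * 69.110 + (1 - 0.94400) * 214.76 = 77.27 K

77.27 K


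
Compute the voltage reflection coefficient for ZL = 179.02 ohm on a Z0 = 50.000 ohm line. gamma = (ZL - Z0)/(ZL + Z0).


gamma = (179.02 - 50.000) / (179.02 + 50.000) = 0.5634

0.5634


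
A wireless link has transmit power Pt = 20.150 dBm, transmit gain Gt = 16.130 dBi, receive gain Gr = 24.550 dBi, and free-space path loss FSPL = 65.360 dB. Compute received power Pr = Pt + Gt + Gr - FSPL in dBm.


Pr = 20.150 + 16.130 + 24.550 - 65.360 = -4.53 dBm

-4.53 dBm


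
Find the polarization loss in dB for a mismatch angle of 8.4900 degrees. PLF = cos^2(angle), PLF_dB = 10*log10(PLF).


PLF_linear = cos^2(8.4900 deg) = 0.9782034
PLF_dB = 10 * log10(0.9782034) = -0.09571 dB

-0.09571 dB


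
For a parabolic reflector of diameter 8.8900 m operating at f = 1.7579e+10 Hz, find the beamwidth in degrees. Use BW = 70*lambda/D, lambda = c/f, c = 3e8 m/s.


lambda = c / f = 3.0000e+08 / 1.7579e+10 = 0.01706582 m
BW = 70 * 0.01706582 / 8.8900 = 0.1344 deg

0.1344 deg


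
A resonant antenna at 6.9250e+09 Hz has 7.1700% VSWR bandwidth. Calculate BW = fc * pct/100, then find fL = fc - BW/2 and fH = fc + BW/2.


BW = 6.9250e+09 * 7.1700/100 = 4.965225e+08 Hz
fL = 6.9250e+09 - 4.965225e+08/2 = 6.677e+09 Hz
fH = 6.9250e+09 + 4.965225e+08/2 = 7.173e+09 Hz

BW=4.965e+08 Hz, fL=6.677e+09 Hz, fH=7.173e+09 Hz


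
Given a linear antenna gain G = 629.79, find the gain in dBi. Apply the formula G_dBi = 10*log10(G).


G_dBi = 10 * log10(629.79) = 27.99 dBi

27.99 dBi


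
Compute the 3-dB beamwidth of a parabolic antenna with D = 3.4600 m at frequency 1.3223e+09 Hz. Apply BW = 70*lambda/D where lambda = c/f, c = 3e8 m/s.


lambda = c / f = 3.0000e+08 / 1.3223e+09 = 0.2268774 m
BW = 70 * 0.2268774 / 3.4600 = 4.590 deg

4.590 deg


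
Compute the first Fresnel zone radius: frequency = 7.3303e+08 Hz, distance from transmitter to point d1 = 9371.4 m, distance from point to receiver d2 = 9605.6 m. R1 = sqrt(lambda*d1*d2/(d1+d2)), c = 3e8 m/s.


lambda = c / f = 3.0000e+08 / 7.3303e+08 = 0.4092602 m
R1 = sqrt(0.4092602 * 9371.4 * 9605.6 / (9371.4 + 9605.6)) = 44.06 m

44.06 m


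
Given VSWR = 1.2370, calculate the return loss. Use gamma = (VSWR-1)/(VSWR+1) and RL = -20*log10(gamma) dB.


gamma = (1.2370 - 1) / (1.2370 + 1) = 0.1059455
RL = -20 * log10(0.1059455) = 19.50 dB

19.50 dB


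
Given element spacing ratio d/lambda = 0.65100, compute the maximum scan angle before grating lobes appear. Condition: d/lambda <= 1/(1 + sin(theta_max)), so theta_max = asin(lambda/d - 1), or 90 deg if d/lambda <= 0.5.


lambda/d - 1 = 1/0.65100 - 1 = 0.5360983
theta_max = asin(0.5360983) = 32.42 deg

32.42 deg


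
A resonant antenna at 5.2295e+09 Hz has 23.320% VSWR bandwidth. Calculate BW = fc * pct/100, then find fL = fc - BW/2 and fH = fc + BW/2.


BW = 5.2295e+09 * 23.320/100 = 1.219519e+09 Hz
fL = 5.2295e+09 - 1.219519e+09/2 = 4.620e+09 Hz
fH = 5.2295e+09 + 1.219519e+09/2 = 5.839e+09 Hz

BW=1.220e+09 Hz, fL=4.620e+09 Hz, fH=5.839e+09 Hz


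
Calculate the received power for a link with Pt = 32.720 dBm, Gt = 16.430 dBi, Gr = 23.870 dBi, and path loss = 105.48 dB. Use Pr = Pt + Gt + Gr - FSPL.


Pr = 32.720 + 16.430 + 23.870 - 105.48 = -32.46 dBm

-32.46 dBm


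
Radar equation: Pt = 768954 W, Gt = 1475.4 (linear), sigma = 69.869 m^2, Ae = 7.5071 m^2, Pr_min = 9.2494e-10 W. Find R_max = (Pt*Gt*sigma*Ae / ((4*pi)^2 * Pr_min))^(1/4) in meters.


R^4 = 768954*1475.4*69.869*7.5071 / ((4*pi)^2 * 9.2494e-10) = 4.074118e+18
R_max = 4.074118e+18^0.25 = 44927 m

44927 m


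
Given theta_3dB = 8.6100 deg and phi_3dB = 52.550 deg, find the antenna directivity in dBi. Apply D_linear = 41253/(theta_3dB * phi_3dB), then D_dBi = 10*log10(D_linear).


D_linear = 41253 / (8.6100 * 52.550) = 91.17582
D_dBi = 10 * log10(91.17582) = 19.60 dBi

19.60 dBi


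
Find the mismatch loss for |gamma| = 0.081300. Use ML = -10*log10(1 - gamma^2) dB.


ML = -10 * log10(1 - 0.081300^2) = -10 * log10(0.99339031) = 0.02880 dB

0.02880 dB


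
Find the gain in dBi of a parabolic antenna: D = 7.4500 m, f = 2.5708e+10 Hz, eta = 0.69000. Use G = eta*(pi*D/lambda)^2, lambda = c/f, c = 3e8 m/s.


lambda = c / f = 3.0000e+08 / 2.5708e+10 = 0.01166952 m
G_linear = 0.69000 * (pi * 7.4500 / 0.01166952)^2 = 2.775591e+06
G_dBi = 10 * log10(2.775591e+06) = 64.43 dBi

64.43 dBi


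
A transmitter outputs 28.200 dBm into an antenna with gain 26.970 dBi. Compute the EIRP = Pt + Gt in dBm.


EIRP = Pt + Gt = 28.200 + 26.970 = 55.17 dBm

55.17 dBm


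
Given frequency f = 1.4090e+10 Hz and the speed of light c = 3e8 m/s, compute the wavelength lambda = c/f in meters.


lambda = c / f = 3.0000e+08 / 1.4090e+10 = 0.02129 m

0.02129 m


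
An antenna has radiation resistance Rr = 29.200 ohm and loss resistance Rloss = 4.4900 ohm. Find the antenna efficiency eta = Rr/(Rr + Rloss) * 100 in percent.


eta = 29.200 / (29.200 + 4.4900) * 100 = 86.67%

86.67%


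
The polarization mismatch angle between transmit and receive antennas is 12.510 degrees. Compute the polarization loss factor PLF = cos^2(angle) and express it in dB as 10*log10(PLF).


PLF_linear = cos^2(12.510 deg) = 0.9530801
PLF_dB = 10 * log10(0.9530801) = -0.2087 dB

-0.2087 dB


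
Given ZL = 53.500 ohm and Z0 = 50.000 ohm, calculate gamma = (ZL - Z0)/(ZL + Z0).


gamma = (53.500 - 50.000) / (53.500 + 50.000) = 0.03382

0.03382


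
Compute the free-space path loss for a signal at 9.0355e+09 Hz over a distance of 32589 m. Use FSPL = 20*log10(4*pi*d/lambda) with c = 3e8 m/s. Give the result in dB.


lambda = c / f = 3.0000e+08 / 9.0355e+09 = 0.03320237 m
FSPL = 20 * log10(4*pi*32589/0.03320237) = 141.8 dB

141.8 dB


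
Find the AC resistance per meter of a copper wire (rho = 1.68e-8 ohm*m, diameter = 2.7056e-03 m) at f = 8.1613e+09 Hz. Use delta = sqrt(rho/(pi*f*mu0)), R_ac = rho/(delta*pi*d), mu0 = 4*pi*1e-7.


delta = sqrt(1.68e-8 / (pi * 8.1613e+09 * 4*pi*1e-7)) = 7.220963e-07 m
R_ac = 1.68e-8 / (7.220963e-07 * pi * 2.7056e-03) = 2.737 ohm/m

2.737 ohm/m


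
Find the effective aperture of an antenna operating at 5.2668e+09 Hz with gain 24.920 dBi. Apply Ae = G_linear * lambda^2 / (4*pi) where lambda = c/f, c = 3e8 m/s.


lambda = c / f = 3.0000e+08 / 5.2668e+09 = 0.05696058 m
G_linear = 10^(24.920/10) = 310.4560
Ae = G_linear * lambda^2 / (4*pi) = 310.4560 * 0.05696058^2 / (4*pi) = 0.08016 m^2

0.08016 m^2


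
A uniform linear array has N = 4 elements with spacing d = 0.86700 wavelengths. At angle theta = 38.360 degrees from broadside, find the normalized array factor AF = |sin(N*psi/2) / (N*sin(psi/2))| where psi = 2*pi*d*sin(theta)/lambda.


psi = 2*pi*0.86700*sin(38.360 deg) = 3.380735 rad
AF = |sin(4*3.380735/2) / (4*sin(3.380735/2))| = 0.1159

0.1159


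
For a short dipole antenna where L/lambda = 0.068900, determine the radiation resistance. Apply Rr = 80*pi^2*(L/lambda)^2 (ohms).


Rr = 80 * pi^2 * (0.068900)^2 = 80 * 9.869604 * 4.747210e-03 = 3.748 ohm

3.748 ohm


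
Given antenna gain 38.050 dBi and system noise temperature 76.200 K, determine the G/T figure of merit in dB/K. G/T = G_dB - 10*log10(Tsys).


G/T = 38.050 - 10*log10(76.200) = 38.050 - 18.81955 = 19.23 dB/K

19.23 dB/K


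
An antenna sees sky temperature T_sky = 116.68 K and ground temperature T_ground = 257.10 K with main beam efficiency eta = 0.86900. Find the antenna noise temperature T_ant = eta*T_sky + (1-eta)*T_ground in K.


T_ant = 0.86900 * 116.68 + (1 - 0.86900) * 257.10 = 135.1 K

135.1 K


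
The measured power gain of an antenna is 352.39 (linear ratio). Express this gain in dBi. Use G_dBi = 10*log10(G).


G_dBi = 10 * log10(352.39) = 25.47 dBi

25.47 dBi


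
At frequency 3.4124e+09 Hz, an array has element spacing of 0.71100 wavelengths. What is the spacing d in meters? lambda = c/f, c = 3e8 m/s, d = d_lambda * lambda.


lambda = c / f = 3.0000e+08 / 3.4124e+09 = 0.08791466 m
d = 0.71100 * 0.08791466 = 0.06251 m

0.06251 m


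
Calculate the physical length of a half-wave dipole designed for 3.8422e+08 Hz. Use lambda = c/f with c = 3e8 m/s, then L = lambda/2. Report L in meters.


lambda = c / f = 3.0000e+08 / 3.8422e+08 = 0.7808027 m
L = lambda / 2 = 0.7808027 / 2 = 0.3904 m

0.3904 m


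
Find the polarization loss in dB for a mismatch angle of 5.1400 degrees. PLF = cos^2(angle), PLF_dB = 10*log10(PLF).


PLF_linear = cos^2(5.1400 deg) = 0.9919737
PLF_dB = 10 * log10(0.9919737) = -0.03500 dB

-0.03500 dB


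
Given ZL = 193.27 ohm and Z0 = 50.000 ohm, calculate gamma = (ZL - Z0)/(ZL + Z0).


gamma = (193.27 - 50.000) / (193.27 + 50.000) = 0.5889

0.5889


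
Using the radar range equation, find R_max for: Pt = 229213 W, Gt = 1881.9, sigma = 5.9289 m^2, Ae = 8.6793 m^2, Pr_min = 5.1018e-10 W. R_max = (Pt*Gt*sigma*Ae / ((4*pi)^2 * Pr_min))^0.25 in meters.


R^4 = 229213*1881.9*5.9289*8.6793 / ((4*pi)^2 * 5.1018e-10) = 2.755189e+17
R_max = 2.755189e+17^0.25 = 22911 m

22911 m


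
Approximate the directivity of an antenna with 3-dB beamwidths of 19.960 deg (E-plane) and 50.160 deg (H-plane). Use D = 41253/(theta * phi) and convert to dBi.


D_linear = 41253 / (19.960 * 50.160) = 41.20382
D_dBi = 10 * log10(41.20382) = 16.15 dBi

16.15 dBi


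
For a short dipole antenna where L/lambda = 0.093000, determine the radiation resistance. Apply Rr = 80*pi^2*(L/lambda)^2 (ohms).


Rr = 80 * pi^2 * (0.093000)^2 = 80 * 9.869604 * 8.649000e-03 = 6.829 ohm

6.829 ohm


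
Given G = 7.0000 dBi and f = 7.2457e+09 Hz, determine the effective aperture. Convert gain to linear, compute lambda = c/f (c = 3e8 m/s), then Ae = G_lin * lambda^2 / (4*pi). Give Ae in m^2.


lambda = c / f = 3.0000e+08 / 7.2457e+09 = 0.04140387 m
G_linear = 10^(7.0000/10) = 5.011872
Ae = G_linear * lambda^2 / (4*pi) = 5.011872 * 0.04140387^2 / (4*pi) = 6.837e-04 m^2

6.837e-04 m^2


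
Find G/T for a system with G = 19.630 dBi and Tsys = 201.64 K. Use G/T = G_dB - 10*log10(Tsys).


G/T = 19.630 - 10*log10(201.64) = 19.630 - 23.04577 = -3.416 dB/K

-3.416 dB/K


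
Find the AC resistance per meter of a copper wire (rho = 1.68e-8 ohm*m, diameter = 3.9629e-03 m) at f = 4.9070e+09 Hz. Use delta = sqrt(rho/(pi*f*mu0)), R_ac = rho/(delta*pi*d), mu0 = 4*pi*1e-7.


delta = sqrt(1.68e-8 / (pi * 4.9070e+09 * 4*pi*1e-7)) = 9.312510e-07 m
R_ac = 1.68e-8 / (9.312510e-07 * pi * 3.9629e-03) = 1.449 ohm/m

1.449 ohm/m


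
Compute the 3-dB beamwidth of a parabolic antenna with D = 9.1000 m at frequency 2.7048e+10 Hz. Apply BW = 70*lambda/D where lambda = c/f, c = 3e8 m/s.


lambda = c / f = 3.0000e+08 / 2.7048e+10 = 0.01109139 m
BW = 70 * 0.01109139 / 9.1000 = 0.08532 deg

0.08532 deg


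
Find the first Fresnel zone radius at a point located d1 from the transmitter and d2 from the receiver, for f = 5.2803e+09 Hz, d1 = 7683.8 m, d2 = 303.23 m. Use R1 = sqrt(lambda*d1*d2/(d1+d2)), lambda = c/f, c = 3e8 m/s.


lambda = c / f = 3.0000e+08 / 5.2803e+09 = 0.05681495 m
R1 = sqrt(0.05681495 * 7683.8 * 303.23 / (7683.8 + 303.23)) = 4.071 m

4.071 m


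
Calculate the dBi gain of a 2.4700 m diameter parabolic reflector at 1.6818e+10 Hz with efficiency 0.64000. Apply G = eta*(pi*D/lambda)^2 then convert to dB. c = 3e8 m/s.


lambda = c / f = 3.0000e+08 / 1.6818e+10 = 0.01783803 m
G_linear = 0.64000 * (pi * 2.4700 / 0.01783803)^2 = 121110.0
G_dBi = 10 * log10(121110.0) = 50.83 dBi

50.83 dBi


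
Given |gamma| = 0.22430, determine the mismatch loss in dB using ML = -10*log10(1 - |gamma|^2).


ML = -10 * log10(1 - 0.22430^2) = -10 * log10(0.94968951) = 0.2242 dB

0.2242 dB


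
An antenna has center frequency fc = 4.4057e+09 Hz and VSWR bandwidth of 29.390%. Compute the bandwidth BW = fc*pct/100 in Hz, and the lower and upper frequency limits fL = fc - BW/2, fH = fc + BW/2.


BW = 4.4057e+09 * 29.390/100 = 1.294835e+09 Hz
fL = 4.4057e+09 - 1.294835e+09/2 = 3.758e+09 Hz
fH = 4.4057e+09 + 1.294835e+09/2 = 5.053e+09 Hz

BW=1.295e+09 Hz, fL=3.758e+09 Hz, fH=5.053e+09 Hz


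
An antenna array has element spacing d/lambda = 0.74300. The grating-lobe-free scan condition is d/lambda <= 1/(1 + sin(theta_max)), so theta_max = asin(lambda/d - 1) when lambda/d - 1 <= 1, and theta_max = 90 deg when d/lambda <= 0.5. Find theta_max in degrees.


lambda/d - 1 = 1/0.74300 - 1 = 0.3458950
theta_max = asin(0.3458950) = 20.24 deg

20.24 deg


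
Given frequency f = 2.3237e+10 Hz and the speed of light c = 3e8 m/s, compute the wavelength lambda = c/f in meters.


lambda = c / f = 3.0000e+08 / 2.3237e+10 = 0.01291 m

0.01291 m


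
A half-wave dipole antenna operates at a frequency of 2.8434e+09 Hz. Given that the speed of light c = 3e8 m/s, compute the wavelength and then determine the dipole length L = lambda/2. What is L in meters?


lambda = c / f = 3.0000e+08 / 2.8434e+09 = 0.1055075 m
L = lambda / 2 = 0.1055075 / 2 = 0.05275 m

0.05275 m


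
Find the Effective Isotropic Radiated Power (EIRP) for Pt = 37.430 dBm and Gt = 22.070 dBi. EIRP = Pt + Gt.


EIRP = Pt + Gt = 37.430 + 22.070 = 59.50 dBm

59.50 dBm


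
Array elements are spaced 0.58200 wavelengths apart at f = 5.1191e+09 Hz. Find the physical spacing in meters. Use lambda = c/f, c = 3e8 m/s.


lambda = c / f = 3.0000e+08 / 5.1191e+09 = 0.05860405 m
d = 0.58200 * 0.05860405 = 0.03411 m

0.03411 m


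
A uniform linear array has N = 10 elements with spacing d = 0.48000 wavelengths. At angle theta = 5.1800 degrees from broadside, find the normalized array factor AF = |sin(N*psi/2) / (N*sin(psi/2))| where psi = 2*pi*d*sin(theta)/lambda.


psi = 2*pi*0.48000*sin(5.1800 deg) = 0.2722930 rad
AF = |sin(10*0.2722930/2) / (10*sin(0.2722930/2))| = 0.7207

0.7207


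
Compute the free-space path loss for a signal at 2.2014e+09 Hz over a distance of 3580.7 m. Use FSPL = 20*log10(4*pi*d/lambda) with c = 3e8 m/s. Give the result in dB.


lambda = c / f = 3.0000e+08 / 2.2014e+09 = 0.1362769 m
FSPL = 20 * log10(4*pi*3580.7/0.1362769) = 110.4 dB

110.4 dB


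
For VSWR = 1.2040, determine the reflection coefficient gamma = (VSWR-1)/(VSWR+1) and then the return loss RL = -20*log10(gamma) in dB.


gamma = (1.2040 - 1) / (1.2040 + 1) = 0.09255898
RL = -20 * log10(0.09255898) = 20.67 dB

20.67 dB


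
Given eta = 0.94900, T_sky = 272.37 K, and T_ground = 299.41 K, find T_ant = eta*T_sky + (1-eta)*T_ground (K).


T_ant = 0.94900 * 272.37 + (1 - 0.94900) * 299.41 = 273.7 K

273.7 K


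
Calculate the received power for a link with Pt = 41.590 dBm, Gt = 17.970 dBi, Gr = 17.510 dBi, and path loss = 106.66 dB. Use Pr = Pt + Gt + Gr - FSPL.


Pr = 41.590 + 17.970 + 17.510 - 106.66 = -29.59 dBm

-29.59 dBm


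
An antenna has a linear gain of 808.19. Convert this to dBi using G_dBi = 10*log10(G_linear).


G_dBi = 10 * log10(808.19) = 29.08 dBi

29.08 dBi


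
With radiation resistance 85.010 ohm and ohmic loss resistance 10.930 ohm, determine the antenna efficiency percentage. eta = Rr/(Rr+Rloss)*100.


eta = 85.010 / (85.010 + 10.930) * 100 = 88.61%

88.61%


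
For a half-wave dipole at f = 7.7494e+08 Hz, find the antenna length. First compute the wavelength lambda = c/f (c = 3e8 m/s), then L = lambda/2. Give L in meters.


lambda = c / f = 3.0000e+08 / 7.7494e+08 = 0.3871267 m
L = lambda / 2 = 0.3871267 / 2 = 0.1936 m

0.1936 m


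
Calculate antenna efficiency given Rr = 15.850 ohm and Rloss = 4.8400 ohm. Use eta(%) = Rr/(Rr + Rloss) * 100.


eta = 15.850 / (15.850 + 4.8400) * 100 = 76.61%

76.61%


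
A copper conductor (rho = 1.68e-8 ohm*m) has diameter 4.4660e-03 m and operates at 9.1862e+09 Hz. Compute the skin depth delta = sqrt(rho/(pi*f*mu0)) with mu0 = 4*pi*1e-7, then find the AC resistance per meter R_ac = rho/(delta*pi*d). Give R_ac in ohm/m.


delta = sqrt(1.68e-8 / (pi * 9.1862e+09 * 4*pi*1e-7)) = 6.806233e-07 m
R_ac = 1.68e-8 / (6.806233e-07 * pi * 4.4660e-03) = 1.759 ohm/m

1.759 ohm/m


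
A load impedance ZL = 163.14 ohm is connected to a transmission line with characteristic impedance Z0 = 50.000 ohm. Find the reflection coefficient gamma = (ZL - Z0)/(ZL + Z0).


gamma = (163.14 - 50.000) / (163.14 + 50.000) = 0.5308

0.5308


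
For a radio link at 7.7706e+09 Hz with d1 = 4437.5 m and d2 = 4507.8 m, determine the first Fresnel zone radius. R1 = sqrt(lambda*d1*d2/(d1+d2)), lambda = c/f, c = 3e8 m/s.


lambda = c / f = 3.0000e+08 / 7.7706e+09 = 0.03860706 m
R1 = sqrt(0.03860706 * 4437.5 * 4507.8 / (4437.5 + 4507.8)) = 9.292 m

9.292 m


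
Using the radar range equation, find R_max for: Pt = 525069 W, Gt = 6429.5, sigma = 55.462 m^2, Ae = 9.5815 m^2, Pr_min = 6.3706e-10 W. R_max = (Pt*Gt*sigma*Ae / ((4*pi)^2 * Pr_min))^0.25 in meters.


R^4 = 525069*6429.5*55.462*9.5815 / ((4*pi)^2 * 6.3706e-10) = 1.783292e+19
R_max = 1.783292e+19^0.25 = 64984 m

64984 m


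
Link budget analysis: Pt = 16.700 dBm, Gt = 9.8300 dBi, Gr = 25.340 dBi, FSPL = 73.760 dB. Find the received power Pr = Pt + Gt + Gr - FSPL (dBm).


Pr = 16.700 + 9.8300 + 25.340 - 73.760 = -21.89 dBm

-21.89 dBm


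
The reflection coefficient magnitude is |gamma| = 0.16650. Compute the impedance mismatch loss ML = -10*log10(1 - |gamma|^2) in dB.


ML = -10 * log10(1 - 0.16650^2) = -10 * log10(0.97227775) = 0.1221 dB

0.1221 dB


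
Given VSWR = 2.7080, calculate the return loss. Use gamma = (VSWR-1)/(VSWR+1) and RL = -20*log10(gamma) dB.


gamma = (2.7080 - 1) / (2.7080 + 1) = 0.4606257
RL = -20 * log10(0.4606257) = 6.733 dB

6.733 dB


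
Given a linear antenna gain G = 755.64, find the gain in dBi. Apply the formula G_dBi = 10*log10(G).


G_dBi = 10 * log10(755.64) = 28.78 dBi

28.78 dBi


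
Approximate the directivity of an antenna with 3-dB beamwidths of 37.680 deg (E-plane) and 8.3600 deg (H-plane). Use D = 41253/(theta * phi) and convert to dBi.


D_linear = 41253 / (37.680 * 8.3600) = 130.9599
D_dBi = 10 * log10(130.9599) = 21.17 dBi

21.17 dBi


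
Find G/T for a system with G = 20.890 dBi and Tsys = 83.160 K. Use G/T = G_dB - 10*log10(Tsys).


G/T = 20.890 - 10*log10(83.160) = 20.890 - 19.19914 = 1.691 dB/K

1.691 dB/K


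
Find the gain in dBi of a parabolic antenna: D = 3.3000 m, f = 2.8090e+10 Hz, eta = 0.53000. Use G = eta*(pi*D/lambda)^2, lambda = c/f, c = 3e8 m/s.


lambda = c / f = 3.0000e+08 / 2.8090e+10 = 0.01067996 m
G_linear = 0.53000 * (pi * 3.3000 / 0.01067996)^2 = 499418.1
G_dBi = 10 * log10(499418.1) = 56.98 dBi

56.98 dBi


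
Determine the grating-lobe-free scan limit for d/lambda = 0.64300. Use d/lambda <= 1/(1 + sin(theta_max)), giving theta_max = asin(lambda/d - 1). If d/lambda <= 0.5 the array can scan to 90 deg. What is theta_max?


lambda/d - 1 = 1/0.64300 - 1 = 0.5552100
theta_max = asin(0.5552100) = 33.73 deg

33.73 deg


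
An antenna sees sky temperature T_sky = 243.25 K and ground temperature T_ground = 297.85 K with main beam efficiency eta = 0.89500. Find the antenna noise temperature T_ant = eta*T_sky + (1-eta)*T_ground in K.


T_ant = 0.89500 * 243.25 + (1 - 0.89500) * 297.85 = 249.0 K

249.0 K


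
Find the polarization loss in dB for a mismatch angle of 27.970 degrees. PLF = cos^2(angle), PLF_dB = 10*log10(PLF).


PLF_linear = cos^2(27.970 deg) = 0.7800304
PLF_dB = 10 * log10(0.7800304) = -1.079 dB

-1.079 dB


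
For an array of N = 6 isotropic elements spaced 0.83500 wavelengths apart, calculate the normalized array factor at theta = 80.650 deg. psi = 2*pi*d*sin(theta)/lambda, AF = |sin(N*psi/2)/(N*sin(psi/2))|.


psi = 2*pi*0.83500*sin(80.650 deg) = 5.176757 rad
AF = |sin(6*5.176757/2) / (6*sin(5.176757/2))| = 0.05607

0.05607


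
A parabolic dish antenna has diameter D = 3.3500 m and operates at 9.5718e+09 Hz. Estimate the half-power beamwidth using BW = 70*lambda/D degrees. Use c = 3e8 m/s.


lambda = c / f = 3.0000e+08 / 9.5718e+09 = 0.03134207 m
BW = 70 * 0.03134207 / 3.3500 = 0.6549 deg

0.6549 deg


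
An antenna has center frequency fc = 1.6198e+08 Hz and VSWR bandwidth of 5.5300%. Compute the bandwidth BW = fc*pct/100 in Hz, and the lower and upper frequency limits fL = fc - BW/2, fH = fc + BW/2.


BW = 1.6198e+08 * 5.5300/100 = 8.957494e+06 Hz
fL = 1.6198e+08 - 8.957494e+06/2 = 1.575e+08 Hz
fH = 1.6198e+08 + 8.957494e+06/2 = 1.665e+08 Hz

BW=8.957e+06 Hz, fL=1.575e+08 Hz, fH=1.665e+08 Hz


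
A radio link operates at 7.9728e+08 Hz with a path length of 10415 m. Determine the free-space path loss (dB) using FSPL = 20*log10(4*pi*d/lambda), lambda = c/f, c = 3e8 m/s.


lambda = c / f = 3.0000e+08 / 7.9728e+08 = 0.3762793 m
FSPL = 20 * log10(4*pi*10415/0.3762793) = 110.8 dB

110.8 dB


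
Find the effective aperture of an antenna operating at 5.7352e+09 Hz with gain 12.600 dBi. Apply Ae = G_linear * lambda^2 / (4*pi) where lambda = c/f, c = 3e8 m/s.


lambda = c / f = 3.0000e+08 / 5.7352e+09 = 0.05230855 m
G_linear = 10^(12.600/10) = 18.19701
Ae = G_linear * lambda^2 / (4*pi) = 18.19701 * 0.05230855^2 / (4*pi) = 3.962e-03 m^2

3.962e-03 m^2


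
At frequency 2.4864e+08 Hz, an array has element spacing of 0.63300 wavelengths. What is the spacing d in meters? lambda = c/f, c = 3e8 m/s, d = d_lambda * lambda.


lambda = c / f = 3.0000e+08 / 2.4864e+08 = 1.206564 m
d = 0.63300 * 1.206564 = 0.7638 m

0.7638 m


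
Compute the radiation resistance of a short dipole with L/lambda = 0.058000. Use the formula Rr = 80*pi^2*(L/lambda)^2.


Rr = 80 * pi^2 * (0.058000)^2 = 80 * 9.869604 * 3.364000e-03 = 2.656 ohm

2.656 ohm


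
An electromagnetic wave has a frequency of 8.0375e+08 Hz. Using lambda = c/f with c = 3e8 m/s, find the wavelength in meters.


lambda = c / f = 3.0000e+08 / 8.0375e+08 = 0.3733 m

0.3733 m


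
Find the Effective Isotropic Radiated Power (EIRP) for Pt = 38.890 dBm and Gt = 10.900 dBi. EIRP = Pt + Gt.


EIRP = Pt + Gt = 38.890 + 10.900 = 49.79 dBm

49.79 dBm


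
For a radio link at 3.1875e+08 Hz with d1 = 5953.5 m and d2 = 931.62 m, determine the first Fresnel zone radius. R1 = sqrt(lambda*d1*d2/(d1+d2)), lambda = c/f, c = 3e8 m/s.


lambda = c / f = 3.0000e+08 / 3.1875e+08 = 0.9411765 m
R1 = sqrt(0.9411765 * 5953.5 * 931.62 / (5953.5 + 931.62)) = 27.54 m

27.54 m


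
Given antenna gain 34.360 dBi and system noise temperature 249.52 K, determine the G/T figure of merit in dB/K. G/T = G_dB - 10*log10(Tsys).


G/T = 34.360 - 10*log10(249.52) = 34.360 - 23.97105 = 10.39 dB/K

10.39 dB/K


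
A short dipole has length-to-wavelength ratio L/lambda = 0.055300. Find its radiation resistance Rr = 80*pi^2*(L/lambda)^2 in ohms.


Rr = 80 * pi^2 * (0.055300)^2 = 80 * 9.869604 * 3.058090e-03 = 2.415 ohm

2.415 ohm


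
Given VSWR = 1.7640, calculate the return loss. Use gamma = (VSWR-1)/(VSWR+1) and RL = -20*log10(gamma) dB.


gamma = (1.7640 - 1) / (1.7640 + 1) = 0.2764110
RL = -20 * log10(0.2764110) = 11.17 dB

11.17 dB


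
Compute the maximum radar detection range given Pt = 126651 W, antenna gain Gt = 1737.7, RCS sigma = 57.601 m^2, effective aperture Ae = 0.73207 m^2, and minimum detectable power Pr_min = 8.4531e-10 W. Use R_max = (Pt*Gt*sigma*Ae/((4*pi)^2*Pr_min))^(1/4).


R^4 = 126651*1737.7*57.601*0.73207 / ((4*pi)^2 * 8.4531e-10) = 6.952329e+16
R_max = 6.952329e+16^0.25 = 16238 m

16238 m


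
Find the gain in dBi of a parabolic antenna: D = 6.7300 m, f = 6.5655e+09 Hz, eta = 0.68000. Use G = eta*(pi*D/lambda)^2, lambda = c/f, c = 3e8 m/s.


lambda = c / f = 3.0000e+08 / 6.5655e+09 = 0.04569340 m
G_linear = 0.68000 * (pi * 6.7300 / 0.04569340)^2 = 145590.1
G_dBi = 10 * log10(145590.1) = 51.63 dBi

51.63 dBi


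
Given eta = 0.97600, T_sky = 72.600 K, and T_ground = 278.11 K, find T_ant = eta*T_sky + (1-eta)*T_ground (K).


T_ant = 0.97600 * 72.600 + (1 - 0.97600) * 278.11 = 77.53 K

77.53 K


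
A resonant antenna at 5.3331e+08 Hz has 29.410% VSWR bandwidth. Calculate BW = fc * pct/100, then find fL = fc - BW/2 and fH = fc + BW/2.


BW = 5.3331e+08 * 29.410/100 = 1.568465e+08 Hz
fL = 5.3331e+08 - 1.568465e+08/2 = 4.549e+08 Hz
fH = 5.3331e+08 + 1.568465e+08/2 = 6.117e+08 Hz

BW=1.568e+08 Hz, fL=4.549e+08 Hz, fH=6.117e+08 Hz


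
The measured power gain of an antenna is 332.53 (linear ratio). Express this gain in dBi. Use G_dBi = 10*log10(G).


G_dBi = 10 * log10(332.53) = 25.22 dBi

25.22 dBi


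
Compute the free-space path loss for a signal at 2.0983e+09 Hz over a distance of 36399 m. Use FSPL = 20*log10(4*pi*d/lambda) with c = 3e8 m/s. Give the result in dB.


lambda = c / f = 3.0000e+08 / 2.0983e+09 = 0.1429729 m
FSPL = 20 * log10(4*pi*36399/0.1429729) = 130.1 dB

130.1 dB


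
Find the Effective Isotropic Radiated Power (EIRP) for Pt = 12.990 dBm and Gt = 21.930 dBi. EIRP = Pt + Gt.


EIRP = Pt + Gt = 12.990 + 21.930 = 34.92 dBm

34.92 dBm


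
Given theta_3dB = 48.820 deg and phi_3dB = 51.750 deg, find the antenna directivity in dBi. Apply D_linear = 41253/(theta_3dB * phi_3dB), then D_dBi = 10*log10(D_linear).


D_linear = 41253 / (48.820 * 51.750) = 16.32854
D_dBi = 10 * log10(16.32854) = 12.13 dBi

12.13 dBi


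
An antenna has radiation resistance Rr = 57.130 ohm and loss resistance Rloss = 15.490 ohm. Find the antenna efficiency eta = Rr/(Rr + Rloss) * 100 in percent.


eta = 57.130 / (57.130 + 15.490) * 100 = 78.67%

78.67%


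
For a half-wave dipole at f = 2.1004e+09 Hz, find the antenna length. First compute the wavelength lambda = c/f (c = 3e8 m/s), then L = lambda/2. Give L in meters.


lambda = c / f = 3.0000e+08 / 2.1004e+09 = 0.1428299 m
L = lambda / 2 = 0.1428299 / 2 = 0.07141 m

0.07141 m


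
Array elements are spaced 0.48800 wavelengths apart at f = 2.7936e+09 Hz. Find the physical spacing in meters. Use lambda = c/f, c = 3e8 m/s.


lambda = c / f = 3.0000e+08 / 2.7936e+09 = 0.1073883 m
d = 0.48800 * 0.1073883 = 0.05241 m

0.05241 m


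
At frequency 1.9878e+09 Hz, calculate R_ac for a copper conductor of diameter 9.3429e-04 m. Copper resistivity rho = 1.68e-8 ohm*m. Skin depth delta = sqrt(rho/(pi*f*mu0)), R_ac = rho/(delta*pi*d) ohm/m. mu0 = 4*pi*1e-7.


delta = sqrt(1.68e-8 / (pi * 1.9878e+09 * 4*pi*1e-7)) = 1.463149e-06 m
R_ac = 1.68e-8 / (1.463149e-06 * pi * 9.3429e-04) = 3.912 ohm/m

3.912 ohm/m


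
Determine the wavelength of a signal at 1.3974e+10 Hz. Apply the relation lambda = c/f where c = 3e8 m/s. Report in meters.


lambda = c / f = 3.0000e+08 / 1.3974e+10 = 0.02147 m

0.02147 m


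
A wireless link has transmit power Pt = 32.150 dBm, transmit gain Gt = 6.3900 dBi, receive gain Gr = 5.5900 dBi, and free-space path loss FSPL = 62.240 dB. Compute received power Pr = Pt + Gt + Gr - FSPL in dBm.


Pr = 32.150 + 6.3900 + 5.5900 - 62.240 = -18.11 dBm

-18.11 dBm


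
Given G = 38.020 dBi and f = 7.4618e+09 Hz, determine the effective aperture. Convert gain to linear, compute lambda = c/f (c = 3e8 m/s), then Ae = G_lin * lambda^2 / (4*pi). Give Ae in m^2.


lambda = c / f = 3.0000e+08 / 7.4618e+09 = 0.04020478 m
G_linear = 10^(38.020/10) = 6338.697
Ae = G_linear * lambda^2 / (4*pi) = 6338.697 * 0.04020478^2 / (4*pi) = 0.8154 m^2

0.8154 m^2


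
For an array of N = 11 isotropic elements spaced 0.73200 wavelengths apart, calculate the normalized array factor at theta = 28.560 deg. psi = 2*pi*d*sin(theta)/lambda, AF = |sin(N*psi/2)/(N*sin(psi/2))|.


psi = 2*pi*0.73200*sin(28.560 deg) = 2.198824 rad
AF = |sin(11*2.198824/2) / (11*sin(2.198824/2))| = 0.04647

0.04647


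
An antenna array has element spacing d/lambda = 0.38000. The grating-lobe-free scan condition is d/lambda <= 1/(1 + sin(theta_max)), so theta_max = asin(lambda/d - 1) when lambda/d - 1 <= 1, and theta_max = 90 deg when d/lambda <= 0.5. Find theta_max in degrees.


lambda/d - 1 = 1/0.38000 - 1 = 1.631579 >= 1
d/lambda <= 0.5, so the array can scan to endfire without grating lobes: theta_max = 90 deg

90 deg


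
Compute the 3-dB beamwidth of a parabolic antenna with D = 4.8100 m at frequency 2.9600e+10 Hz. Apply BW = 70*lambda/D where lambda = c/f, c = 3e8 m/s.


lambda = c / f = 3.0000e+08 / 2.9600e+10 = 0.01013514 m
BW = 70 * 0.01013514 / 4.8100 = 0.1475 deg

0.1475 deg


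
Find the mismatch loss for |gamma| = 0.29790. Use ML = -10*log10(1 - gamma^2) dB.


ML = -10 * log10(1 - 0.29790^2) = -10 * log10(0.91125559) = 0.4036 dB

0.4036 dB


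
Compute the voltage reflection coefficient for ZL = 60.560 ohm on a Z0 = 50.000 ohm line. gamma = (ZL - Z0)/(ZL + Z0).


gamma = (60.560 - 50.000) / (60.560 + 50.000) = 0.09551

0.09551


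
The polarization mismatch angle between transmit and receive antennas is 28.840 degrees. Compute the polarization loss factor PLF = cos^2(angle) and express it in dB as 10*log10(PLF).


PLF_linear = cos^2(28.840 deg) = 0.7673237
PLF_dB = 10 * log10(0.7673237) = -1.150 dB

-1.150 dB


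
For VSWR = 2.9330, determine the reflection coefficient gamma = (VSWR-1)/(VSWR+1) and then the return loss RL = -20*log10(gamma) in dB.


gamma = (2.9330 - 1) / (2.9330 + 1) = 0.4914823
RL = -20 * log10(0.4914823) = 6.170 dB

6.170 dB


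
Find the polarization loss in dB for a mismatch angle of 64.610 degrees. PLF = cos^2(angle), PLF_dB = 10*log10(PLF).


PLF_linear = cos^2(64.610 deg) = 0.1838501
PLF_dB = 10 * log10(0.1838501) = -7.355 dB

-7.355 dB


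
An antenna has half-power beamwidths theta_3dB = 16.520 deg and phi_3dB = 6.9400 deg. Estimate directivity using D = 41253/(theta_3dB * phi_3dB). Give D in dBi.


D_linear = 41253 / (16.520 * 6.9400) = 359.8206
D_dBi = 10 * log10(359.8206) = 25.56 dBi

25.56 dBi


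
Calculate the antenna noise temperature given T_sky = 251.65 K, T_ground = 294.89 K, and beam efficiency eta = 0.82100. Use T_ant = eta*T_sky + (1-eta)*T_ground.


T_ant = 0.82100 * 251.65 + (1 - 0.82100) * 294.89 = 259.4 K

259.4 K


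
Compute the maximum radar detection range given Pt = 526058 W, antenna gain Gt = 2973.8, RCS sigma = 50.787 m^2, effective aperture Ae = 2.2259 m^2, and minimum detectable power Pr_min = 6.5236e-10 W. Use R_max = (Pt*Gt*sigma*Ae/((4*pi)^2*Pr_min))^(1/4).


R^4 = 526058*2973.8*50.787*2.2259 / ((4*pi)^2 * 6.5236e-10) = 1.716708e+18
R_max = 1.716708e+18^0.25 = 36197 m

36197 m


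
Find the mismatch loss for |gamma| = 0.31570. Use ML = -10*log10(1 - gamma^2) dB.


ML = -10 * log10(1 - 0.31570^2) = -10 * log10(0.90033351) = 0.4560 dB

0.4560 dB


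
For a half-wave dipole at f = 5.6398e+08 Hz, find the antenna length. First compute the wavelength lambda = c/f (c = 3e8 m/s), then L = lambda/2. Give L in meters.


lambda = c / f = 3.0000e+08 / 5.6398e+08 = 0.5319338 m
L = lambda / 2 = 0.5319338 / 2 = 0.2660 m

0.2660 m


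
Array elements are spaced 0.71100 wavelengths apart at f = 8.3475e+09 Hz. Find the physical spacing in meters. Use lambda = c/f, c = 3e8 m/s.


lambda = c / f = 3.0000e+08 / 8.3475e+09 = 0.03593890 m
d = 0.71100 * 0.03593890 = 0.02555 m

0.02555 m


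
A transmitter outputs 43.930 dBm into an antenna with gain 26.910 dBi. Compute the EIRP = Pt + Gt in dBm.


EIRP = Pt + Gt = 43.930 + 26.910 = 70.84 dBm

70.84 dBm


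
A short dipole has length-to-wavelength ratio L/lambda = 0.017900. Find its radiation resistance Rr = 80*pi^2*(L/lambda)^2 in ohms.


Rr = 80 * pi^2 * (0.017900)^2 = 80 * 9.869604 * 3.204100e-04 = 0.2530 ohm

0.2530 ohm


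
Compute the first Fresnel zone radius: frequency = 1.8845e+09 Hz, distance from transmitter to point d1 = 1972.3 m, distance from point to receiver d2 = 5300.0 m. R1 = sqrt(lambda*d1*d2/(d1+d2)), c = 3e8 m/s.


lambda = c / f = 3.0000e+08 / 1.8845e+09 = 0.1591934 m
R1 = sqrt(0.1591934 * 1972.3 * 5300.0 / (1972.3 + 5300.0)) = 15.13 m

15.13 m


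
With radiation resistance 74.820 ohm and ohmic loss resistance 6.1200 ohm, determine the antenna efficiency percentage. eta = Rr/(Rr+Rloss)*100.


eta = 74.820 / (74.820 + 6.1200) * 100 = 92.44%

92.44%


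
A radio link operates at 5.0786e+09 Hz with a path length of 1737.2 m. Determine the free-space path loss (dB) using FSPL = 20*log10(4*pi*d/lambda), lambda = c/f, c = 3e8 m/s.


lambda = c / f = 3.0000e+08 / 5.0786e+09 = 0.05907140 m
FSPL = 20 * log10(4*pi*1737.2/0.05907140) = 111.4 dB

111.4 dB


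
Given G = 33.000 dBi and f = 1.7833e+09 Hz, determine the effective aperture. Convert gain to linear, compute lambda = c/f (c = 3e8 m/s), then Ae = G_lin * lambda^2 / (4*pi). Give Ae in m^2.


lambda = c / f = 3.0000e+08 / 1.7833e+09 = 0.1682274 m
G_linear = 10^(33.000/10) = 1995.262
Ae = G_linear * lambda^2 / (4*pi) = 1995.262 * 0.1682274^2 / (4*pi) = 4.493 m^2

4.493 m^2


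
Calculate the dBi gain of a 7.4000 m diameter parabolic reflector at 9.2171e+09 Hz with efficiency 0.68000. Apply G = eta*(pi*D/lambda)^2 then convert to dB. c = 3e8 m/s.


lambda = c / f = 3.0000e+08 / 9.2171e+09 = 0.03254820 m
G_linear = 0.68000 * (pi * 7.4000 / 0.03254820)^2 = 346911.1
G_dBi = 10 * log10(346911.1) = 55.40 dBi

55.40 dBi


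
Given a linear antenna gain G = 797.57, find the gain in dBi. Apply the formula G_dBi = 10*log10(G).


G_dBi = 10 * log10(797.57) = 29.02 dBi

29.02 dBi


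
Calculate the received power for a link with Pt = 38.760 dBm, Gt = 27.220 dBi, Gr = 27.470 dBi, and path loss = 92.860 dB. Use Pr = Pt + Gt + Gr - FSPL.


Pr = 38.760 + 27.220 + 27.470 - 92.860 = 0.59 dBm

0.59 dBm


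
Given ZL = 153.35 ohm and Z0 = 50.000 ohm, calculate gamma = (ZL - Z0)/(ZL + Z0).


gamma = (153.35 - 50.000) / (153.35 + 50.000) = 0.5082

0.5082


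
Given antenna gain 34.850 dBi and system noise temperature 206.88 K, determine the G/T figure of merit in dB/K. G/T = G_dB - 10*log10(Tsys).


G/T = 34.850 - 10*log10(206.88) = 34.850 - 23.15719 = 11.69 dB/K

11.69 dB/K


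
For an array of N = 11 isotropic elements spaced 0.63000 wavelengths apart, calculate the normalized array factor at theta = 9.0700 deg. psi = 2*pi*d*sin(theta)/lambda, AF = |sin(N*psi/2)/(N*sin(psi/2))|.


psi = 2*pi*0.63000*sin(9.0700 deg) = 0.6240073 rad
AF = |sin(11*0.6240073/2) / (11*sin(0.6240073/2))| = 0.08481

0.08481


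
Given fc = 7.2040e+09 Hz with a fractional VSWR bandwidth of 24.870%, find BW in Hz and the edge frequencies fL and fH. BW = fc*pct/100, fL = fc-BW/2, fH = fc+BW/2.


BW = 7.2040e+09 * 24.870/100 = 1.791635e+09 Hz
fL = 7.2040e+09 - 1.791635e+09/2 = 6.308e+09 Hz
fH = 7.2040e+09 + 1.791635e+09/2 = 8.100e+09 Hz

BW=1.792e+09 Hz, fL=6.308e+09 Hz, fH=8.100e+09 Hz


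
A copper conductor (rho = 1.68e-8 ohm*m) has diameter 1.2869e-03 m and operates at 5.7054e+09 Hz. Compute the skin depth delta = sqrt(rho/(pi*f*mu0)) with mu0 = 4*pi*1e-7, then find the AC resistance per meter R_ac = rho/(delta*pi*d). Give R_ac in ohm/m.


delta = sqrt(1.68e-8 / (pi * 5.7054e+09 * 4*pi*1e-7)) = 8.636380e-07 m
R_ac = 1.68e-8 / (8.636380e-07 * pi * 1.2869e-03) = 4.812 ohm/m

4.812 ohm/m


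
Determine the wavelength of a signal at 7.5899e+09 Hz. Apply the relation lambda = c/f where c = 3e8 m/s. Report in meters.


lambda = c / f = 3.0000e+08 / 7.5899e+09 = 0.03953 m

0.03953 m


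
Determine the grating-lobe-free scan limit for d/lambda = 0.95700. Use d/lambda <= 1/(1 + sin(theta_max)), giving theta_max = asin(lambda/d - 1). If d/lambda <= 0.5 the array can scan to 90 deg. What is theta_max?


lambda/d - 1 = 1/0.95700 - 1 = 0.04493208
theta_max = asin(0.04493208) = 2.575 deg

2.575 deg


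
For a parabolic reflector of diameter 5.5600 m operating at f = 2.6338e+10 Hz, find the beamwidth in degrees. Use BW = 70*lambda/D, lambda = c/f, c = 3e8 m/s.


lambda = c / f = 3.0000e+08 / 2.6338e+10 = 0.01139039 m
BW = 70 * 0.01139039 / 5.5600 = 0.1434 deg

0.1434 deg


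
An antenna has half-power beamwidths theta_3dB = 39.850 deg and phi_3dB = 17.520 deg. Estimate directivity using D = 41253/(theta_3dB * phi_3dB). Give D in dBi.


D_linear = 41253 / (39.850 * 17.520) = 59.08716
D_dBi = 10 * log10(59.08716) = 17.71 dBi

17.71 dBi


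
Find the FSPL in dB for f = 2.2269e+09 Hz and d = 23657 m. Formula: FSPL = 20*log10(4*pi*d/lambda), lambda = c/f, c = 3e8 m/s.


lambda = c / f = 3.0000e+08 / 2.2269e+09 = 0.1347164 m
FSPL = 20 * log10(4*pi*23657/0.1347164) = 126.9 dB

126.9 dB


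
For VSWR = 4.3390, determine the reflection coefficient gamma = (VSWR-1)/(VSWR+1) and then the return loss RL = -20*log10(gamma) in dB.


gamma = (4.3390 - 1) / (4.3390 + 1) = 0.6253980
RL = -20 * log10(0.6253980) = 4.077 dB

4.077 dB


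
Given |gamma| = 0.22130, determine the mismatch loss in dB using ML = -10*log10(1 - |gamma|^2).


ML = -10 * log10(1 - 0.22130^2) = -10 * log10(0.95102631) = 0.2181 dB

0.2181 dB


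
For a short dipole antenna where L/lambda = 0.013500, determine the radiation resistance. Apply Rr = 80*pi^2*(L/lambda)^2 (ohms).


Rr = 80 * pi^2 * (0.013500)^2 = 80 * 9.869604 * 1.822500e-04 = 0.1439 ohm

0.1439 ohm


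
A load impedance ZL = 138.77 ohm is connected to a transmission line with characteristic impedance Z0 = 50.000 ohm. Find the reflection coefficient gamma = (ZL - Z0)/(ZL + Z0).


gamma = (138.77 - 50.000) / (138.77 + 50.000) = 0.4703

0.4703


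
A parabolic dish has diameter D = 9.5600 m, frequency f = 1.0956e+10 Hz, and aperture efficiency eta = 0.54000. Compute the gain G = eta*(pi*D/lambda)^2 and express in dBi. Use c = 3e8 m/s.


lambda = c / f = 3.0000e+08 / 1.0956e+10 = 0.02738226 m
G_linear = 0.54000 * (pi * 9.5600 / 0.02738226)^2 = 649636.9
G_dBi = 10 * log10(649636.9) = 58.13 dBi

58.13 dBi


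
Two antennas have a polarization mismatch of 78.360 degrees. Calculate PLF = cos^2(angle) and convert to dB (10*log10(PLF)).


PLF_linear = cos^2(78.360 deg) = 0.04070780
PLF_dB = 10 * log10(0.04070780) = -13.90 dB

-13.90 dB


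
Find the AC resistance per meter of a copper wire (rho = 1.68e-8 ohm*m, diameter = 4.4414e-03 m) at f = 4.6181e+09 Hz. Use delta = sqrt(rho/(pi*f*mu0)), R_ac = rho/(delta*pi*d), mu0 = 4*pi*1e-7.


delta = sqrt(1.68e-8 / (pi * 4.6181e+09 * 4*pi*1e-7)) = 9.599378e-07 m
R_ac = 1.68e-8 / (9.599378e-07 * pi * 4.4414e-03) = 1.254 ohm/m

1.254 ohm/m


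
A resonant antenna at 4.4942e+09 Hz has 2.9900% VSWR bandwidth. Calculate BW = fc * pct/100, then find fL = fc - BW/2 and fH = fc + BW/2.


BW = 4.4942e+09 * 2.9900/100 = 1.343766e+08 Hz
fL = 4.4942e+09 - 1.343766e+08/2 = 4.427e+09 Hz
fH = 4.4942e+09 + 1.343766e+08/2 = 4.561e+09 Hz

BW=1.344e+08 Hz, fL=4.427e+09 Hz, fH=4.561e+09 Hz


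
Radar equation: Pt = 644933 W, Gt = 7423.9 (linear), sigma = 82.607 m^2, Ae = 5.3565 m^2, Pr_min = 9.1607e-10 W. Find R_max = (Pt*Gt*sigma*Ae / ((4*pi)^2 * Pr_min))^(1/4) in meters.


R^4 = 644933*7423.9*82.607*5.3565 / ((4*pi)^2 * 9.1607e-10) = 1.464523e+19
R_max = 1.464523e+19^0.25 = 61862 m

61862 m


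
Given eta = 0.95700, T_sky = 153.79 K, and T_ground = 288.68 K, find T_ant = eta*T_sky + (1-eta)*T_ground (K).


T_ant = 0.95700 * 153.79 + (1 - 0.95700) * 288.68 = 159.6 K

159.6 K


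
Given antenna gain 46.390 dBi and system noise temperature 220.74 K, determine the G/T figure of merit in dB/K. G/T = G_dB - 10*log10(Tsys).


G/T = 46.390 - 10*log10(220.74) = 46.390 - 23.43881 = 22.95 dB/K

22.95 dB/K


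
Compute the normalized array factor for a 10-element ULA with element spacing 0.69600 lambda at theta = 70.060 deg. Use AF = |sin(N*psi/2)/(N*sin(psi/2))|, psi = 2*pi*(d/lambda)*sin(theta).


psi = 2*pi*0.69600*sin(70.060 deg) = 4.110931 rad
AF = |sin(10*4.110931/2) / (10*sin(4.110931/2))| = 0.1120

0.1120
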